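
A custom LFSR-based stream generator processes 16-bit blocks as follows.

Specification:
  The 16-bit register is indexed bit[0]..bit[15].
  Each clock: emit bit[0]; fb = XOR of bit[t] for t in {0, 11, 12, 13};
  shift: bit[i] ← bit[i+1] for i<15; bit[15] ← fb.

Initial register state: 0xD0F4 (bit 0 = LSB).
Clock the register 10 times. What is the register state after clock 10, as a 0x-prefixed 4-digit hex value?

0xDF74

reg_0 = 0xD0F4
clock 1: out=0, reg = 0xE87A
clock 2: out=0, reg = 0x743D
clock 3: out=1, reg = 0xBA1E
clock 4: out=0, reg = 0xDD0F
clock 5: out=1, reg = 0xEE87
clock 6: out=1, reg = 0xF743
clock 7: out=1, reg = 0xFBA1
clock 8: out=1, reg = 0x7DD0
clock 9: out=0, reg = 0xBEE8
clock 10: out=0, reg = 0xDF74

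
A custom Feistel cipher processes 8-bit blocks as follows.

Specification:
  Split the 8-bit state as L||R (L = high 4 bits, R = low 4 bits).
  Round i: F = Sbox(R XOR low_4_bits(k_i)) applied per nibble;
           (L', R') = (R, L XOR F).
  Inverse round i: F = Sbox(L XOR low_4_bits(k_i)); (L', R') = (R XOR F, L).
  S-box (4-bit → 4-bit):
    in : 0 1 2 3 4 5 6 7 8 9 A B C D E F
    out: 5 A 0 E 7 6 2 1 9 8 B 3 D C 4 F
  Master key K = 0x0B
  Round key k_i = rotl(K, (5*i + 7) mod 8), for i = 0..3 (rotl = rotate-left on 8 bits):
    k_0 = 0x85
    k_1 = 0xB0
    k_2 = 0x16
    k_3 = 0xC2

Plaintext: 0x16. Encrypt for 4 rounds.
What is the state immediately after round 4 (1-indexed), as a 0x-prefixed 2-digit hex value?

0x09

s_0 = plaintext = 0x16
s_1 = Round(s_0, k_0) = 0x6F
s_2 = Round(s_1, k_1) = 0xF9
s_3 = Round(s_2, k_2) = 0x90
s_4 = Round(s_3, k_3) = 0x09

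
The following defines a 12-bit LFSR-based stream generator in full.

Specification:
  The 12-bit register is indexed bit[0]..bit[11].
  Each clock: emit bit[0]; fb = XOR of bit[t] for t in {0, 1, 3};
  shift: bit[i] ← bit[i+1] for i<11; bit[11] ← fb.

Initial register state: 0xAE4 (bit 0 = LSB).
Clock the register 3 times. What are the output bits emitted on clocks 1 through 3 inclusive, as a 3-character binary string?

001

reg_0 = 0xAE4
clock 1: out=0, reg = 0x572
clock 2: out=0, reg = 0xAB9
clock 3: out=1, reg = 0x55C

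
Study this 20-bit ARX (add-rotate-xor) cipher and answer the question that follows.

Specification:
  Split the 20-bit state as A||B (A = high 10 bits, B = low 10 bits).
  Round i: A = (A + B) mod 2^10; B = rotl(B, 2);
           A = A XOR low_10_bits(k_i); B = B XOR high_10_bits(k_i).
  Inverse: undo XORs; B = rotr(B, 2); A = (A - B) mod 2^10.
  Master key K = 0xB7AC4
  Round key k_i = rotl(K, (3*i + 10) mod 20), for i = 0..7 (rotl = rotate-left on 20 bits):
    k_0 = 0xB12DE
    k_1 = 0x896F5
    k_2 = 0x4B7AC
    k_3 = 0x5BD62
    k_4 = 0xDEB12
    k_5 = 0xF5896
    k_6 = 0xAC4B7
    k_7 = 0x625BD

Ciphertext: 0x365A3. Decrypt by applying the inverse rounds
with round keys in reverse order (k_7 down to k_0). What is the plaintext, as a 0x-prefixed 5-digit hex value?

s_0 = ciphertext = 0x365A3
s_1 = InvRound(s_0, k_7) = 0xD6A0A
s_2 = InvRound(s_1, k_6) = 0x2FF2E
s_3 = InvRound(s_2, k_5) = 0xFAC3E
s_4 = InvRound(s_3, k_4) = 0x0A0D1
s_5 = InvRound(s_4, k_3) = 0xB6E6F
s_6 = InvRound(s_5, k_2) = 0xA9ED0
s_7 = InvRound(s_6, k_1) = 0xC553D
s_8 = InvRound(s_7, k_0) = 0xF35FE

0xF35FE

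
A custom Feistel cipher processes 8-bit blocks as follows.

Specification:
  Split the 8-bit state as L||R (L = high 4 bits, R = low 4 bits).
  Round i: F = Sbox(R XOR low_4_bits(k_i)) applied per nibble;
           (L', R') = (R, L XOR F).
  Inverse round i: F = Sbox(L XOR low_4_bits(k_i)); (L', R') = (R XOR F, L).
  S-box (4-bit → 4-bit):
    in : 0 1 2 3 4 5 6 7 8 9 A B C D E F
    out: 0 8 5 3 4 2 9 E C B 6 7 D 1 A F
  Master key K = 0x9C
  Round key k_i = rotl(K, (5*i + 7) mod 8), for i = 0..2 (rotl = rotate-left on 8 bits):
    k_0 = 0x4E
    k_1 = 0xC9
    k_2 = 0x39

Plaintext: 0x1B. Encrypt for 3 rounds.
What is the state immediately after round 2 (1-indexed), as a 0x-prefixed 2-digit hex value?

0x3D

s_0 = plaintext = 0x1B
s_1 = Round(s_0, k_0) = 0xB3
s_2 = Round(s_1, k_1) = 0x3D
s_3 = Round(s_2, k_2) = 0xD7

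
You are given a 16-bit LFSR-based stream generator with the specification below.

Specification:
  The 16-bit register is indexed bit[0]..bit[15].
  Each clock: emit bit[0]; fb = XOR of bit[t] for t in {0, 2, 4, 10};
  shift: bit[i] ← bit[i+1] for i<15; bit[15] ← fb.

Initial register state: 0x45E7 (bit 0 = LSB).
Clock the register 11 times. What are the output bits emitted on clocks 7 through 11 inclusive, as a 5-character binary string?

11101

reg_0 = 0x45E7
clock 1: out=1, reg = 0xA2F3
clock 2: out=1, reg = 0x5179
clock 3: out=1, reg = 0x28BC
clock 4: out=0, reg = 0x145E
clock 5: out=0, reg = 0x8A2F
clock 6: out=1, reg = 0x4517
clock 7: out=1, reg = 0x228B
clock 8: out=1, reg = 0x9145
clock 9: out=1, reg = 0x48A2
clock 10: out=0, reg = 0x2451
clock 11: out=1, reg = 0x9228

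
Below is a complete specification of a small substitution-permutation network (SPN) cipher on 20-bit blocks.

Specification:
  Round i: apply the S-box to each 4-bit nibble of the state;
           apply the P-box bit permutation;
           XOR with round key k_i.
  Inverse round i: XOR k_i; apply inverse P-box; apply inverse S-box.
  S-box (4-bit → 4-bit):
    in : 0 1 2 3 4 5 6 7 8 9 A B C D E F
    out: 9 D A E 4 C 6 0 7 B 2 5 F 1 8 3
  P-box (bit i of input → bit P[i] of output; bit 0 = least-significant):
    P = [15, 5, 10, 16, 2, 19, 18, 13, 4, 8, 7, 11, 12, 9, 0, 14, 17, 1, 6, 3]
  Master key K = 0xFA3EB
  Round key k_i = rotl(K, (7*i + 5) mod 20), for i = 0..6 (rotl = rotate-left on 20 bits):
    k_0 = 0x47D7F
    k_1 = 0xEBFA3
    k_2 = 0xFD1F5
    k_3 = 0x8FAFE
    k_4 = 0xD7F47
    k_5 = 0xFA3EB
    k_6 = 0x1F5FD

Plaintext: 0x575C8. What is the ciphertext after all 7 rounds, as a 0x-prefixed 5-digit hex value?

s_0 = plaintext = 0x575C8
s_1 = Round(s_0, k_0) = 0x8D193
s_2 = Round(s_1, k_1) = 0x58355
s_3 = Round(s_2, k_2) = 0xAEE3C
s_4 = Round(s_3, k_3) = 0x516DC
s_5 = Round(s_4, k_4) = 0xCAAAA
s_6 = Round(s_5, k_5) = 0x5A081
s_7 = Round(s_6, k_6) = 0xC7BA1

0xC7BA1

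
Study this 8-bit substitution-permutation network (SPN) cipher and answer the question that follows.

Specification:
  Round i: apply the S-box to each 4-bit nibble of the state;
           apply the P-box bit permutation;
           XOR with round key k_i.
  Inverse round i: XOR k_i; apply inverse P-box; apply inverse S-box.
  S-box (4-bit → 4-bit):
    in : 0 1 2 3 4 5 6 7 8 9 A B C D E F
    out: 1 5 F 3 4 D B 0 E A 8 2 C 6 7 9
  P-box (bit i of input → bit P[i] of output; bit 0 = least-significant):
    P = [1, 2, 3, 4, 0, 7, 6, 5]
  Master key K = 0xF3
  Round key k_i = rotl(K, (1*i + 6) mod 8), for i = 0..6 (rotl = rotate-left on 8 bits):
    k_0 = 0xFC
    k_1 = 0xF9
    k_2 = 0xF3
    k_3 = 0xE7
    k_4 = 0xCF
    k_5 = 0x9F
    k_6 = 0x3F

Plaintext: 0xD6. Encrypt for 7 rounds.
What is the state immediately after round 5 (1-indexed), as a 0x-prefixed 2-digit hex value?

s_0 = plaintext = 0xD6
s_1 = Round(s_0, k_0) = 0x2A
s_2 = Round(s_1, k_1) = 0x08
s_3 = Round(s_2, k_2) = 0xEE
s_4 = Round(s_3, k_3) = 0x28
s_5 = Round(s_4, k_4) = 0x32
s_6 = Round(s_5, k_5) = 0x00
s_7 = Round(s_6, k_6) = 0x3C

0x32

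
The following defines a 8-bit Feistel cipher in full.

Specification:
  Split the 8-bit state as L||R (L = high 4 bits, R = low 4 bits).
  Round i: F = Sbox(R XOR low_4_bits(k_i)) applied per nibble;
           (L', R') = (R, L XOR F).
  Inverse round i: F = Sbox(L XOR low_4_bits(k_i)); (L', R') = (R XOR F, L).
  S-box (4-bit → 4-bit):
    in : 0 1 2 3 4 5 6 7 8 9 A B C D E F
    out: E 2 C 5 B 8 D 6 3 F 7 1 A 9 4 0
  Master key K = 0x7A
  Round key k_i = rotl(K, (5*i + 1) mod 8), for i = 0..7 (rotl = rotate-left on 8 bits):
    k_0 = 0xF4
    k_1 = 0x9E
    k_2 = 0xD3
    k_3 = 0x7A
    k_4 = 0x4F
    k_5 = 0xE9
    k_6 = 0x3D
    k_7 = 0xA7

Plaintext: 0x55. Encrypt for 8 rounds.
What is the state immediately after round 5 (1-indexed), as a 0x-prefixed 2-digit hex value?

s_0 = plaintext = 0x55
s_1 = Round(s_0, k_0) = 0x57
s_2 = Round(s_1, k_1) = 0x7A
s_3 = Round(s_2, k_2) = 0xA8
s_4 = Round(s_3, k_3) = 0x86
s_5 = Round(s_4, k_4) = 0x67
s_6 = Round(s_5, k_5) = 0x72
s_7 = Round(s_6, k_6) = 0x27
s_8 = Round(s_7, k_7) = 0x7C

0x67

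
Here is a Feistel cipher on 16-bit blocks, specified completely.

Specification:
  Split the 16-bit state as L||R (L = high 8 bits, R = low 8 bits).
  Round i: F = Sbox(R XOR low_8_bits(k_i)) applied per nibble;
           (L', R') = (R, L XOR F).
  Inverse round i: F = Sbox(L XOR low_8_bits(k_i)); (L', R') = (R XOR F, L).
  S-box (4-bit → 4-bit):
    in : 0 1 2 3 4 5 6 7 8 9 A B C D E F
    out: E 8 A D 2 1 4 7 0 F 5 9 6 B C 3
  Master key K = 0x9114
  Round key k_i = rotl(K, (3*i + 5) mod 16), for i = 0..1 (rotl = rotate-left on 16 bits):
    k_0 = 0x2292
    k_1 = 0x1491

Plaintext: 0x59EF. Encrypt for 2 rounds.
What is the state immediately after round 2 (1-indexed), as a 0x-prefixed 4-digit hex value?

s_0 = plaintext = 0x59EF
s_1 = Round(s_0, k_0) = 0xEF22
s_2 = Round(s_1, k_1) = 0x2272

0x2272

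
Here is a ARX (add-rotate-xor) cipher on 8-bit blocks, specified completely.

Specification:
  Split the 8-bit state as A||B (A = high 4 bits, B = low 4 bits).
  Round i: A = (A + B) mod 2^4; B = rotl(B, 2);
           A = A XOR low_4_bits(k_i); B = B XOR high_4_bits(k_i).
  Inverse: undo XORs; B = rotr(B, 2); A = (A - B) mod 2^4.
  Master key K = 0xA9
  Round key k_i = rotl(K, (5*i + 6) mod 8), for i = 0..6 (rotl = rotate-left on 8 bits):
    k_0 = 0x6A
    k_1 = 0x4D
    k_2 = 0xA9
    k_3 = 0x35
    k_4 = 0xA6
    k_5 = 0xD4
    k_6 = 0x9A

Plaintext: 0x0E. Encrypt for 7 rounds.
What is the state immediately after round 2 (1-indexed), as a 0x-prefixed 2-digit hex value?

0xC3

s_0 = plaintext = 0x0E
s_1 = Round(s_0, k_0) = 0x4D
s_2 = Round(s_1, k_1) = 0xC3
s_3 = Round(s_2, k_2) = 0x66
s_4 = Round(s_3, k_3) = 0x9A
s_5 = Round(s_4, k_4) = 0x50
s_6 = Round(s_5, k_5) = 0x1D
s_7 = Round(s_6, k_6) = 0x4E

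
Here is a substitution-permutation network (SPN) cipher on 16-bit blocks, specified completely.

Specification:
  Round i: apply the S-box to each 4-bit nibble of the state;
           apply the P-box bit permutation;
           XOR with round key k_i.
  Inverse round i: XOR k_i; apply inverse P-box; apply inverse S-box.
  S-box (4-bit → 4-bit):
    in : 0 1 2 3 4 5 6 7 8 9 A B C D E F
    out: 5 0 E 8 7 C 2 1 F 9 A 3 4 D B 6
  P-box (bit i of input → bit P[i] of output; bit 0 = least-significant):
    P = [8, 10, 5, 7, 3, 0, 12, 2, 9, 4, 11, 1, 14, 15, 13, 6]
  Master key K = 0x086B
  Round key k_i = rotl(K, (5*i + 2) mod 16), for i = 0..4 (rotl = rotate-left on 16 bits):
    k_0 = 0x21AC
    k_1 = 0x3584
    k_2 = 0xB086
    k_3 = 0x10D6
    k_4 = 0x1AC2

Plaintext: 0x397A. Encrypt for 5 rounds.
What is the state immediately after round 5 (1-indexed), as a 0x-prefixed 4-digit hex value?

0x739B

s_0 = plaintext = 0x397A
s_1 = Round(s_0, k_0) = 0x2766
s_2 = Round(s_1, k_1) = 0x93C5
s_3 = Round(s_2, k_2) = 0xE064
s_4 = Round(s_3, k_3) = 0xDFB7
s_5 = Round(s_4, k_4) = 0x739B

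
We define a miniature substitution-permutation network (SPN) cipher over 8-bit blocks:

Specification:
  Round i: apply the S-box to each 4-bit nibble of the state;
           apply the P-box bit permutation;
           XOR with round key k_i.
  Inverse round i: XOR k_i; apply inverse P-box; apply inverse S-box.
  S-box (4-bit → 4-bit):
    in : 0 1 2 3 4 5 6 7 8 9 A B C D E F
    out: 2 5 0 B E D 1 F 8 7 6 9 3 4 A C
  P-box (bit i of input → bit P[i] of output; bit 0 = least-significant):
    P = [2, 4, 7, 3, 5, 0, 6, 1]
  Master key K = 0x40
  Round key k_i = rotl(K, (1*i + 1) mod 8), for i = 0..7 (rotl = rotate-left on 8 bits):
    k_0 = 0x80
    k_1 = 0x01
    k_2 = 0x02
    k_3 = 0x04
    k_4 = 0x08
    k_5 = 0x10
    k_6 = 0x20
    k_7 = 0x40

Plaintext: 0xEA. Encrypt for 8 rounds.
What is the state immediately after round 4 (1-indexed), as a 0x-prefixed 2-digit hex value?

0x83

s_0 = plaintext = 0xEA
s_1 = Round(s_0, k_0) = 0x13
s_2 = Round(s_1, k_1) = 0x7D
s_3 = Round(s_2, k_2) = 0xE1
s_4 = Round(s_3, k_3) = 0x83
s_5 = Round(s_4, k_4) = 0x16
s_6 = Round(s_5, k_5) = 0x74
s_7 = Round(s_6, k_6) = 0xDB
s_8 = Round(s_7, k_7) = 0x0C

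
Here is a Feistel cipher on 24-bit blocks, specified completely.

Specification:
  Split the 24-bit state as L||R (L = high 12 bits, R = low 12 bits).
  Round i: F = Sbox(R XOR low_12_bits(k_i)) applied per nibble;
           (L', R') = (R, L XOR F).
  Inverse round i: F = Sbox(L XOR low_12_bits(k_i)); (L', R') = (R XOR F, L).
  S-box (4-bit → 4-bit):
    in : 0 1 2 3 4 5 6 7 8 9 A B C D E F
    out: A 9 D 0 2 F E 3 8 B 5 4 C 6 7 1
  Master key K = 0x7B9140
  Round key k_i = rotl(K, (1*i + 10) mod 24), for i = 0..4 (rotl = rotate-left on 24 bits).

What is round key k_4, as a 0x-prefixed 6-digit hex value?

K = 0x7B9140
k_0 = rotl(K, (1*0+10) mod 24) = rotl(K, 10) = 0x4501EE
k_1 = rotl(K, (1*1+10) mod 24) = rotl(K, 11) = 0x8A03DC
k_2 = rotl(K, (1*2+10) mod 24) = rotl(K, 12) = 0x1407B9
k_3 = rotl(K, (1*3+10) mod 24) = rotl(K, 13) = 0x280F72
k_4 = rotl(K, (1*4+10) mod 24) = rotl(K, 14) = 0x501EE4

0x501EE4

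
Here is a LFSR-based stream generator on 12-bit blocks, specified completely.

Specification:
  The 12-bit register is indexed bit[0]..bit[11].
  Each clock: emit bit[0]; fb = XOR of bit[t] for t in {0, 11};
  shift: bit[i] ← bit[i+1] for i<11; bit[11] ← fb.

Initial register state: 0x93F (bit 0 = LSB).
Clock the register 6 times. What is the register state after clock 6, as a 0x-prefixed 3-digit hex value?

reg_0 = 0x93F
clock 1: out=1, reg = 0x49F
clock 2: out=1, reg = 0xA4F
clock 3: out=1, reg = 0x527
clock 4: out=1, reg = 0xA93
clock 5: out=1, reg = 0x549
clock 6: out=1, reg = 0xAA4

0xAA4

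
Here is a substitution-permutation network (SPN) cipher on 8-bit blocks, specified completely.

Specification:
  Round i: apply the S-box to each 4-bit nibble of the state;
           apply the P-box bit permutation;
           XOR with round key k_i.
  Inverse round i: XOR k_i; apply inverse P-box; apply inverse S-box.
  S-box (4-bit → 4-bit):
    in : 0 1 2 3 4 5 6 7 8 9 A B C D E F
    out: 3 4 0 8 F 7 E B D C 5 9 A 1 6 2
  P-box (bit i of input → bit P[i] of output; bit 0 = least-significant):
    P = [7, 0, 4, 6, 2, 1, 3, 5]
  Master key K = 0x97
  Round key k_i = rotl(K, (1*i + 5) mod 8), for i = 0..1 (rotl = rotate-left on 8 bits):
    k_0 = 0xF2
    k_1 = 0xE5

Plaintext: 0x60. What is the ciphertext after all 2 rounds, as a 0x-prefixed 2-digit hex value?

s_0 = plaintext = 0x60
s_1 = Round(s_0, k_0) = 0x59
s_2 = Round(s_1, k_1) = 0xBB

0xBB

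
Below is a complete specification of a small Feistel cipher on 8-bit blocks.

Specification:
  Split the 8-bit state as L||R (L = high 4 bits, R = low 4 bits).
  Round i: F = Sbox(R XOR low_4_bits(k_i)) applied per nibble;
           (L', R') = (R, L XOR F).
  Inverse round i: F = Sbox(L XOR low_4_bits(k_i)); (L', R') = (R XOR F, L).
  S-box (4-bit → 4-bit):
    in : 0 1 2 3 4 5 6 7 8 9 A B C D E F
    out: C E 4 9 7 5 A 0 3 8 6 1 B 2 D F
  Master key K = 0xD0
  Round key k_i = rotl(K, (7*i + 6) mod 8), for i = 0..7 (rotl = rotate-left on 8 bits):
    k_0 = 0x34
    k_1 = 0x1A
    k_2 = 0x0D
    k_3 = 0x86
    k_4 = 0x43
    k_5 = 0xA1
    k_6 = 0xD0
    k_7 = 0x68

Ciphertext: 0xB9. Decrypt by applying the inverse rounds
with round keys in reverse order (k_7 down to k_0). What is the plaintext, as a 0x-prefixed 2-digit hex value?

0xC4

s_0 = ciphertext = 0xB9
s_1 = InvRound(s_0, k_7) = 0x0B
s_2 = InvRound(s_1, k_6) = 0x70
s_3 = InvRound(s_2, k_5) = 0xA7
s_4 = InvRound(s_3, k_4) = 0xFA
s_5 = InvRound(s_4, k_3) = 0x2F
s_6 = InvRound(s_5, k_2) = 0x02
s_7 = InvRound(s_6, k_1) = 0x40
s_8 = InvRound(s_7, k_0) = 0xC4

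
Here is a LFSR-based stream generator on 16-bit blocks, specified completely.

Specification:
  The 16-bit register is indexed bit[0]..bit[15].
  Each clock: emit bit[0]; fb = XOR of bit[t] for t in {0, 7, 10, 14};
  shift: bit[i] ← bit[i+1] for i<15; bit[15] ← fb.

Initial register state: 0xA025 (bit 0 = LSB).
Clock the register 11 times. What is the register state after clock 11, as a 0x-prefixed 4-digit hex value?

0x3074

reg_0 = 0xA025
clock 1: out=1, reg = 0xD012
clock 2: out=0, reg = 0xE809
clock 3: out=1, reg = 0x7404
clock 4: out=0, reg = 0x3A02
clock 5: out=0, reg = 0x1D01
clock 6: out=1, reg = 0x0E80
clock 7: out=0, reg = 0x0740
clock 8: out=0, reg = 0x83A0
clock 9: out=0, reg = 0xC1D0
clock 10: out=0, reg = 0x60E8
clock 11: out=0, reg = 0x3074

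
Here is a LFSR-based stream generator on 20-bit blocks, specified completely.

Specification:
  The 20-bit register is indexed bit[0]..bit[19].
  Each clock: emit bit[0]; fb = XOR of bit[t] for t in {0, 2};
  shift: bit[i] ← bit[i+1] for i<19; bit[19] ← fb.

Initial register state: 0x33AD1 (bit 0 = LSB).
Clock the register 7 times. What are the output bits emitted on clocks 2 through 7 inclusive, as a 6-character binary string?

reg_0 = 0x33AD1
clock 1: out=1, reg = 0x99D68
clock 2: out=0, reg = 0x4CEB4
clock 3: out=0, reg = 0xA675A
clock 4: out=0, reg = 0x533AD
clock 5: out=1, reg = 0x299D6
clock 6: out=0, reg = 0x94CEB
clock 7: out=1, reg = 0xCA675

000101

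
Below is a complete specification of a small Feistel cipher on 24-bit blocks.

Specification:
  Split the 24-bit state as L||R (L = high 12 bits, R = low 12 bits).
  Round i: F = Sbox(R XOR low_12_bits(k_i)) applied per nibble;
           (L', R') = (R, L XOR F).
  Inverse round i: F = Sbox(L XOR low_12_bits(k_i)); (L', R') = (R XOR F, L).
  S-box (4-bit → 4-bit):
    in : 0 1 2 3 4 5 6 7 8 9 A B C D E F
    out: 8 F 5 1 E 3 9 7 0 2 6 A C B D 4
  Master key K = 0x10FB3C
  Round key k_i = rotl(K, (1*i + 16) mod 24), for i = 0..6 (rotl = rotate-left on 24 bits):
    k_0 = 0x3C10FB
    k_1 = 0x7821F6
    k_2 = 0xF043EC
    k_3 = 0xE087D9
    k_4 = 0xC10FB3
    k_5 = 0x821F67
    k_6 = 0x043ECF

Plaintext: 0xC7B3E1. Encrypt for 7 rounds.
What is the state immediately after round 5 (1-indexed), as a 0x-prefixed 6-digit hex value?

s_0 = plaintext = 0xC7B3E1
s_1 = Round(s_0, k_0) = 0x3E1D8D
s_2 = Round(s_1, k_1) = 0xD8DF9B
s_3 = Round(s_2, k_2) = 0xF9B1FA
s_4 = Round(s_3, k_3) = 0x1FA6CA
s_5 = Round(s_4, k_4) = 0x6CA388
s_6 = Round(s_5, k_5) = 0x388A1E
s_7 = Round(s_6, k_6) = 0xA1ED37

0x6CA388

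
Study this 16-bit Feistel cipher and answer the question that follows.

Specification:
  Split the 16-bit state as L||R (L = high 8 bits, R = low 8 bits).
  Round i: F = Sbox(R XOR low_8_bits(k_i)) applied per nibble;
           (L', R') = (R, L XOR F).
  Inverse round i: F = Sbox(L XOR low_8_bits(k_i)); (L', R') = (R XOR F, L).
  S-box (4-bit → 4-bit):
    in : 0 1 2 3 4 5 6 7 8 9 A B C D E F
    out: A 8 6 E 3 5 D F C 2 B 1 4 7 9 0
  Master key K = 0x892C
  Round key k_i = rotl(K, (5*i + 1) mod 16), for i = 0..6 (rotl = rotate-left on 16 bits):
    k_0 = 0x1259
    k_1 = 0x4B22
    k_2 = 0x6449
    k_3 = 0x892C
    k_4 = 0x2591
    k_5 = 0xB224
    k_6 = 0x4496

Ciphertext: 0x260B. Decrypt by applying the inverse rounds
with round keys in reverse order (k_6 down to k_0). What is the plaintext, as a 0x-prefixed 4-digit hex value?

0xAAF1

s_0 = ciphertext = 0x260B
s_1 = InvRound(s_0, k_6) = 0x1126
s_2 = InvRound(s_1, k_5) = 0xC311
s_3 = InvRound(s_2, k_4) = 0x47C3
s_4 = InvRound(s_3, k_3) = 0x1247
s_5 = InvRound(s_4, k_2) = 0x1612
s_6 = InvRound(s_5, k_1) = 0xF116
s_7 = InvRound(s_6, k_0) = 0xAAF1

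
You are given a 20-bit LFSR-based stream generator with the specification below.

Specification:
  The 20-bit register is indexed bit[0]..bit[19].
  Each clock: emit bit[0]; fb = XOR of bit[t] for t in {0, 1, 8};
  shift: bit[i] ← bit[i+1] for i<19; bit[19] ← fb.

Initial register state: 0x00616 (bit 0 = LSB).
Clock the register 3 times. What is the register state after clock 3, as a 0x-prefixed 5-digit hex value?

reg_0 = 0x00616
clock 1: out=0, reg = 0x8030B
clock 2: out=1, reg = 0xC0185
clock 3: out=1, reg = 0x600C2

0x600C2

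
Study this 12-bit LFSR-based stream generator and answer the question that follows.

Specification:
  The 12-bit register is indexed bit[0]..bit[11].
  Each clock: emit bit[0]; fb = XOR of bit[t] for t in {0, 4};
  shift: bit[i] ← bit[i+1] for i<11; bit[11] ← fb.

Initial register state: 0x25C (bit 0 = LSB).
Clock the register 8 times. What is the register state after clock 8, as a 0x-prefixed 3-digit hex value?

reg_0 = 0x25C
clock 1: out=0, reg = 0x92E
clock 2: out=0, reg = 0x497
clock 3: out=1, reg = 0x24B
clock 4: out=1, reg = 0x925
clock 5: out=1, reg = 0xC92
clock 6: out=0, reg = 0xE49
clock 7: out=1, reg = 0xF24
clock 8: out=0, reg = 0x792

0x792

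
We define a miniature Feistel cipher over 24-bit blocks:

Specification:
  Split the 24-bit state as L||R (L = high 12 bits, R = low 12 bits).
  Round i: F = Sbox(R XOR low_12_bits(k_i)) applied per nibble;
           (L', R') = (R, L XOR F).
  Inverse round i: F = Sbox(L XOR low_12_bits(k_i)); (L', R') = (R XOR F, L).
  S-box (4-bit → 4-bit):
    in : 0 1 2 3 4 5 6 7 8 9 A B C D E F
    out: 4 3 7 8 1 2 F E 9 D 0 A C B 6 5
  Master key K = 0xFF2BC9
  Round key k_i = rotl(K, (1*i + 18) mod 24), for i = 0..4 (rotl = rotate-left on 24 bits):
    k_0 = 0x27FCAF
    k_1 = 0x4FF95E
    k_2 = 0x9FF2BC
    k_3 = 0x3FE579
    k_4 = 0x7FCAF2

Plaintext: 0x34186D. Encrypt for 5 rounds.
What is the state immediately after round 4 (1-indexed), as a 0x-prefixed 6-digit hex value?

0x67FA9B

s_0 = plaintext = 0x34186D
s_1 = Round(s_0, k_0) = 0x86D286
s_2 = Round(s_1, k_1) = 0x2862D4
s_3 = Round(s_2, k_2) = 0x2D467F
s_4 = Round(s_3, k_3) = 0x67FA9B
s_5 = Round(s_4, k_4) = 0xA9B282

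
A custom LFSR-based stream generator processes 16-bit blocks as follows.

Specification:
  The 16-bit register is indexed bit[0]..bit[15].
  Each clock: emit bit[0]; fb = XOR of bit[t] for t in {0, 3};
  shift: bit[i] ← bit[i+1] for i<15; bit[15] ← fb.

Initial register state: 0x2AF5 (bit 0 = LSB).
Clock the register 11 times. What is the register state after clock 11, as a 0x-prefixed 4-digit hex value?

0xF565

reg_0 = 0x2AF5
clock 1: out=1, reg = 0x957A
clock 2: out=0, reg = 0xCABD
clock 3: out=1, reg = 0x655E
clock 4: out=0, reg = 0xB2AF
clock 5: out=1, reg = 0x5957
clock 6: out=1, reg = 0xACAB
clock 7: out=1, reg = 0x5655
clock 8: out=1, reg = 0xAB2A
clock 9: out=0, reg = 0xD595
clock 10: out=1, reg = 0xEACA
clock 11: out=0, reg = 0xF565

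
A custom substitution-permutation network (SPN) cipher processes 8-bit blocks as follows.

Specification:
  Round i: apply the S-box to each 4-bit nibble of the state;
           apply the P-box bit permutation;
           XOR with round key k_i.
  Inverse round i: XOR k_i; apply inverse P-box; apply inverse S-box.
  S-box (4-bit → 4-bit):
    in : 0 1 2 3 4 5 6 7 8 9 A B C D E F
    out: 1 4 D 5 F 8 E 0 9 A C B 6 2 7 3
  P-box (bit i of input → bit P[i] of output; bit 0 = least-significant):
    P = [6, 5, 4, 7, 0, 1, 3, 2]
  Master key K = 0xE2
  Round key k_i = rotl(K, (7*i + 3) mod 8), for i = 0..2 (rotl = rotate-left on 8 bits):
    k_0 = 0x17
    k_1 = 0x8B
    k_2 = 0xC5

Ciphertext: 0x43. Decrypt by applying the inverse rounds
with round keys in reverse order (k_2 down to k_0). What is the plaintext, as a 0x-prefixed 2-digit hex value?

0x9E

s_0 = ciphertext = 0x43
s_1 = InvRound(s_0, k_2) = 0x95
s_2 = InvRound(s_1, k_1) = 0x61
s_3 = InvRound(s_2, k_0) = 0x9E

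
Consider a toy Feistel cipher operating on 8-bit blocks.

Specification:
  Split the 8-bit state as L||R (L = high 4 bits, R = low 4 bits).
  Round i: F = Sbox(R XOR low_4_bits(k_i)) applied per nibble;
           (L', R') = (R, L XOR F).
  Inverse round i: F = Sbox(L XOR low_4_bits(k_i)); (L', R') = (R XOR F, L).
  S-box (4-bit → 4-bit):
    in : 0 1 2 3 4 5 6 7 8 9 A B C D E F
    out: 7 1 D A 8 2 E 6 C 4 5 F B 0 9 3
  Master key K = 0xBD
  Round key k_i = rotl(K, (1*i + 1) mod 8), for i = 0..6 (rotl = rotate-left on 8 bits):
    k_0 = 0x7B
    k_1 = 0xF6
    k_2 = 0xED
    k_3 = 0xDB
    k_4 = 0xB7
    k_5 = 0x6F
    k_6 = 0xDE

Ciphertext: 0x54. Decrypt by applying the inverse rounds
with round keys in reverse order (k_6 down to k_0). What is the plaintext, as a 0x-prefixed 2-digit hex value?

s_0 = ciphertext = 0x54
s_1 = InvRound(s_0, k_6) = 0xB5
s_2 = InvRound(s_1, k_5) = 0xDB
s_3 = InvRound(s_2, k_4) = 0xED
s_4 = InvRound(s_3, k_3) = 0xFE
s_5 = InvRound(s_4, k_2) = 0x3F
s_6 = InvRound(s_5, k_1) = 0xD3
s_7 = InvRound(s_6, k_0) = 0xDD

0xDD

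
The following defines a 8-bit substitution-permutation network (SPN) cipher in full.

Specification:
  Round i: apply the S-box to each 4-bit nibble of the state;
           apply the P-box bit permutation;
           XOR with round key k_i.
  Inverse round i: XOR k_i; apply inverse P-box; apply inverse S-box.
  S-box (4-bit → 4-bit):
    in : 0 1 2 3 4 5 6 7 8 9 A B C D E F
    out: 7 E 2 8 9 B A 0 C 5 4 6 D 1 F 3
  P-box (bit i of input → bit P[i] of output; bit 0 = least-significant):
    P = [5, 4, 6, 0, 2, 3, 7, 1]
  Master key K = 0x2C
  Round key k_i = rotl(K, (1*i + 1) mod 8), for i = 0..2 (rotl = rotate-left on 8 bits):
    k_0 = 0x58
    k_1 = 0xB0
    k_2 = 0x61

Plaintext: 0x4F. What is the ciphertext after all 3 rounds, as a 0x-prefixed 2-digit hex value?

0xB7

s_0 = plaintext = 0x4F
s_1 = Round(s_0, k_0) = 0x6E
s_2 = Round(s_1, k_1) = 0xCB
s_3 = Round(s_2, k_2) = 0xB7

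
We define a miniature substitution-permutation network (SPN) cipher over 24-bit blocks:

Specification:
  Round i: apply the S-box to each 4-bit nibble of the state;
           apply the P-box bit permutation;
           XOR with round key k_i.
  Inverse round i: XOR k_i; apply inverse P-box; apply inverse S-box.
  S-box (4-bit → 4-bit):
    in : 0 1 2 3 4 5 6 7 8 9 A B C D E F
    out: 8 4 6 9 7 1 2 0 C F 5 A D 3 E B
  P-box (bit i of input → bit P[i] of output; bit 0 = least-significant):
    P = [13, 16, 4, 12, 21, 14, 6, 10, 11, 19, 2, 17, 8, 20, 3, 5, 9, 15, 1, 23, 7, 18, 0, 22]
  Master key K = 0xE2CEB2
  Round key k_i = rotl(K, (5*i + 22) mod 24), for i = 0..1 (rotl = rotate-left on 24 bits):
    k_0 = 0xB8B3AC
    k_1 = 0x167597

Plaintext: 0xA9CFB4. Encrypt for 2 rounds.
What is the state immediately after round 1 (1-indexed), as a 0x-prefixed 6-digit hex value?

0x335C17

s_0 = plaintext = 0xA9CFB4
s_1 = Round(s_0, k_0) = 0x335C17
s_2 = Round(s_1, k_1) = 0xD47E53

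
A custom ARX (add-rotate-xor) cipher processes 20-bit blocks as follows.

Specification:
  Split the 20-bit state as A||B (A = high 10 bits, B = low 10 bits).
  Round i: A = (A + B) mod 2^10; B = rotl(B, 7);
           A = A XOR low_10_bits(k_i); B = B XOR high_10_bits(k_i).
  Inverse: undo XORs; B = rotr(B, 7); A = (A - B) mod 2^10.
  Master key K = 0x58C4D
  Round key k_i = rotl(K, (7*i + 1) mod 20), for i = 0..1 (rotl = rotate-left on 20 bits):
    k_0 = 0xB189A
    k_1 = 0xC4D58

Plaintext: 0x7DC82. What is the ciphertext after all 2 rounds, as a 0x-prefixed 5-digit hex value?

s_0 = plaintext = 0x7DC82
s_1 = Round(s_0, k_0) = 0xB8FD6
s_2 = Round(s_1, k_1) = 0xF8469

0xF8469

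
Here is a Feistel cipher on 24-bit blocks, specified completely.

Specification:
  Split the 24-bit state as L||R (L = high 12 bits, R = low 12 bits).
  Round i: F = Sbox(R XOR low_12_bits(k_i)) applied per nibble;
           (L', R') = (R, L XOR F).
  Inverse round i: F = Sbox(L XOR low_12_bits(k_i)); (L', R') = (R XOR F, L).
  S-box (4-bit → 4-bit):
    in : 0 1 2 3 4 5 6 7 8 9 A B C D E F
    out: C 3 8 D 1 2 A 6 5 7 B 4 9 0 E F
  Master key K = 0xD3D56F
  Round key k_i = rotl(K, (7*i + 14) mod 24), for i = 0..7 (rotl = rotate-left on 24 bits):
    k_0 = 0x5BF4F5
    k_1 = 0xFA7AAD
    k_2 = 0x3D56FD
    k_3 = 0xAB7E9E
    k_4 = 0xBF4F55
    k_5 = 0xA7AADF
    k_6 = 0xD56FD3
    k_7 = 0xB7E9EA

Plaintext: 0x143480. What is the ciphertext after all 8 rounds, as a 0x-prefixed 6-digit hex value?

0xF7015A

s_0 = plaintext = 0x143480
s_1 = Round(s_0, k_0) = 0x480D21
s_2 = Round(s_1, k_1) = 0xD212D9
s_3 = Round(s_2, k_2) = 0x2D9CA0
s_4 = Round(s_3, k_3) = 0xCA0A07
s_5 = Round(s_4, k_4) = 0xA07E88
s_6 = Round(s_5, k_5) = 0xE88B21
s_7 = Round(s_6, k_6) = 0xB21F70
s_8 = Round(s_7, k_7) = 0xF7015A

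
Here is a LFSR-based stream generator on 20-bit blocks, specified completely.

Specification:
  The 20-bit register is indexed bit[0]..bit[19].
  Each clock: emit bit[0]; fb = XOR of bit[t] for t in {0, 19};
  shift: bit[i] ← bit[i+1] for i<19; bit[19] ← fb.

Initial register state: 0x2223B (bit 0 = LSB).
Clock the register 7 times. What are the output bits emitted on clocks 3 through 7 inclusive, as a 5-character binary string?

01110

reg_0 = 0x2223B
clock 1: out=1, reg = 0x9111D
clock 2: out=1, reg = 0x4888E
clock 3: out=0, reg = 0x24447
clock 4: out=1, reg = 0x92223
clock 5: out=1, reg = 0x49111
clock 6: out=1, reg = 0xA4888
clock 7: out=0, reg = 0xD2444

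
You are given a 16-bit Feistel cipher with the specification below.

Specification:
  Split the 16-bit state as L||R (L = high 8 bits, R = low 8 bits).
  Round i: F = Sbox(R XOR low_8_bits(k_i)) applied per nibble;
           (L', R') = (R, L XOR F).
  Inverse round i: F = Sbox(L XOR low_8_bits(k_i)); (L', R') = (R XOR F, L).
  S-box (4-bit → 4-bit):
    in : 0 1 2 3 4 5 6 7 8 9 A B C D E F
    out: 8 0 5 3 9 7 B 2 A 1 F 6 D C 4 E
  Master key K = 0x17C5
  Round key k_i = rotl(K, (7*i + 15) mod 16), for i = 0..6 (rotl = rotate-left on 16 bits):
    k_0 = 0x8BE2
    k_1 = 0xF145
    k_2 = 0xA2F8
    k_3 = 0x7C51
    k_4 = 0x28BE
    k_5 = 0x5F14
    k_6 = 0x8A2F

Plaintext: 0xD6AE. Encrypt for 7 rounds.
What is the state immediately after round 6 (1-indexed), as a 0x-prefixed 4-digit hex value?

s_0 = plaintext = 0xD6AE
s_1 = Round(s_0, k_0) = 0xAE4B
s_2 = Round(s_1, k_1) = 0x4B2A
s_3 = Round(s_2, k_2) = 0x2A8E
s_4 = Round(s_3, k_3) = 0x8EE4
s_5 = Round(s_4, k_4) = 0xE4F1
s_6 = Round(s_5, k_5) = 0xF1A3
s_7 = Round(s_6, k_6) = 0xA35C

0xF1A3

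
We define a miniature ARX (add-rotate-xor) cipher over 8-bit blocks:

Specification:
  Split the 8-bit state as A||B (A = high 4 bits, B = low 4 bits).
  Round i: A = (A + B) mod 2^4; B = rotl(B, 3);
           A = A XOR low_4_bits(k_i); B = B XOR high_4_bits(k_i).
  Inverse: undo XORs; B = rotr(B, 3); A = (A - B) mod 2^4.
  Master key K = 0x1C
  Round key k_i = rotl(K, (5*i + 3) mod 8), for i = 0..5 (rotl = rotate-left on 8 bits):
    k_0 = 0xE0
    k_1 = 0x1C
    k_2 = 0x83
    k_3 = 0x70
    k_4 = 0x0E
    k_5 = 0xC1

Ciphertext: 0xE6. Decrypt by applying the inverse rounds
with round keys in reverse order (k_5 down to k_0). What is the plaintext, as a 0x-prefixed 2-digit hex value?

s_0 = ciphertext = 0xE6
s_1 = InvRound(s_0, k_5) = 0xA5
s_2 = InvRound(s_1, k_4) = 0xAA
s_3 = InvRound(s_2, k_3) = 0xFB
s_4 = InvRound(s_3, k_2) = 0x66
s_5 = InvRound(s_4, k_1) = 0xCE
s_6 = InvRound(s_5, k_0) = 0xC0

0xC0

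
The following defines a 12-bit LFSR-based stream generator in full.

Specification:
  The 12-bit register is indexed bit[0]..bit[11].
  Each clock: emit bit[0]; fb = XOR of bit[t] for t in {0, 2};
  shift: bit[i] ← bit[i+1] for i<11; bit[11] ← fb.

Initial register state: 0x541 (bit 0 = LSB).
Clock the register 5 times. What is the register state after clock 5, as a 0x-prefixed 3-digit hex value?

0x8AA

reg_0 = 0x541
clock 1: out=1, reg = 0xAA0
clock 2: out=0, reg = 0x550
clock 3: out=0, reg = 0x2A8
clock 4: out=0, reg = 0x154
clock 5: out=0, reg = 0x8AA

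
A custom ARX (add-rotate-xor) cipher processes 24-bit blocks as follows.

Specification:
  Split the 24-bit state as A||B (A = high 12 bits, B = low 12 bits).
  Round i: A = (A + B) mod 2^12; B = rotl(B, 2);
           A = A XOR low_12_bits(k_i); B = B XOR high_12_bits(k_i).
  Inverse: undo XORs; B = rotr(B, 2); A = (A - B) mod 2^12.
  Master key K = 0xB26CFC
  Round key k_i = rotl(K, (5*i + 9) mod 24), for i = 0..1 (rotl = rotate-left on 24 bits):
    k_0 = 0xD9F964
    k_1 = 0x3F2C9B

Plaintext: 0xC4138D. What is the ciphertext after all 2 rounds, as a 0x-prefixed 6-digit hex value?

0x6CED5E

s_0 = plaintext = 0xC4138D
s_1 = Round(s_0, k_0) = 0x6AA3AB
s_2 = Round(s_1, k_1) = 0x6CED5E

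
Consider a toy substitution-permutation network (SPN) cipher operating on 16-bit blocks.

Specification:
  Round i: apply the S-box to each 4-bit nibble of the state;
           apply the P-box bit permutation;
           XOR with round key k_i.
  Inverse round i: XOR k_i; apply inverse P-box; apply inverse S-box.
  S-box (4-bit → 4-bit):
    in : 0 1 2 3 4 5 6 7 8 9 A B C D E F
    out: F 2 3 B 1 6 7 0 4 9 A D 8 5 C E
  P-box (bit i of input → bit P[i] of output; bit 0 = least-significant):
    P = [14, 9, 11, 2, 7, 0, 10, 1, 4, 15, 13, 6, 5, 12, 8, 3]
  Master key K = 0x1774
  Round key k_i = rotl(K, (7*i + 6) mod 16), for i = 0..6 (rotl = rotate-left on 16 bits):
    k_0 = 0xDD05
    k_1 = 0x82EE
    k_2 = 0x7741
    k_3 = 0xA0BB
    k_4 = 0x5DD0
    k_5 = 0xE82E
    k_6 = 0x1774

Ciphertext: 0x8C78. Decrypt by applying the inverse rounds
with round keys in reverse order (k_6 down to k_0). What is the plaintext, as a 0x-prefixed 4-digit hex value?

0x99D1

s_0 = ciphertext = 0x8C78
s_1 = InvRound(s_0, k_6) = 0xF17F
s_2 = InvRound(s_1, k_5) = 0x5918
s_3 = InvRound(s_2, k_4) = 0xCCD7
s_4 = InvRound(s_3, k_3) = 0x9E8B
s_5 = InvRound(s_4, k_2) = 0xEF9D
s_6 = InvRound(s_5, k_1) = 0xDBFD
s_7 = InvRound(s_6, k_0) = 0x99D1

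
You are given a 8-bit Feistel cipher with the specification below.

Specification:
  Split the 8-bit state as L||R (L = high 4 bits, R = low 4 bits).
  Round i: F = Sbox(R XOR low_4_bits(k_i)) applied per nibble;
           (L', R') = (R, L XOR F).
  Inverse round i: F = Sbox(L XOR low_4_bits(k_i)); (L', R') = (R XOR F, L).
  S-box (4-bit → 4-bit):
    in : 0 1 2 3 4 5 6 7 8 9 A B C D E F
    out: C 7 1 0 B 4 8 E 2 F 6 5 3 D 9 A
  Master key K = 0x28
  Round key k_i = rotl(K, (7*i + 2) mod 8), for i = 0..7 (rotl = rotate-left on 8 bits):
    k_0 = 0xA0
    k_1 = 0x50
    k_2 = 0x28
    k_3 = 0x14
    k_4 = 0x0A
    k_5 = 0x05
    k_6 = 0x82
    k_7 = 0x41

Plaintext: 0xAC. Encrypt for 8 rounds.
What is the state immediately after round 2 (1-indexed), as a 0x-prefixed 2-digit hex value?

0x93

s_0 = plaintext = 0xAC
s_1 = Round(s_0, k_0) = 0xC9
s_2 = Round(s_1, k_1) = 0x93
s_3 = Round(s_2, k_2) = 0x3C
s_4 = Round(s_3, k_3) = 0xC1
s_5 = Round(s_4, k_4) = 0x19
s_6 = Round(s_5, k_5) = 0x92
s_7 = Round(s_6, k_6) = 0x25
s_8 = Round(s_7, k_7) = 0x59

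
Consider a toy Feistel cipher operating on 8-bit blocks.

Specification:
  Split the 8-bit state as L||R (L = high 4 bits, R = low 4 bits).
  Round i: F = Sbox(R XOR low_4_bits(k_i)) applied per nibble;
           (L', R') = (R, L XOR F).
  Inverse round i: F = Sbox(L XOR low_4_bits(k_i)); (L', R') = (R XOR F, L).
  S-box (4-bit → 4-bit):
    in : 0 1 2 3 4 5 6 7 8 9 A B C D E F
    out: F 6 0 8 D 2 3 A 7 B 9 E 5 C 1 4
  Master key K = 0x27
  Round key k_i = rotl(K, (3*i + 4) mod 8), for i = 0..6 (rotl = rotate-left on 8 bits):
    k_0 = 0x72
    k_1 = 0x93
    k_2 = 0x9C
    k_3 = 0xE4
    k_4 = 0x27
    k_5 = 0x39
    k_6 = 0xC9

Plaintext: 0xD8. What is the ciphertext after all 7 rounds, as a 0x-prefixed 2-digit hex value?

s_0 = plaintext = 0xD8
s_1 = Round(s_0, k_0) = 0x84
s_2 = Round(s_1, k_1) = 0x42
s_3 = Round(s_2, k_2) = 0x25
s_4 = Round(s_3, k_3) = 0x54
s_5 = Round(s_4, k_4) = 0x4D
s_6 = Round(s_5, k_5) = 0xD9
s_7 = Round(s_6, k_6) = 0x92

0x92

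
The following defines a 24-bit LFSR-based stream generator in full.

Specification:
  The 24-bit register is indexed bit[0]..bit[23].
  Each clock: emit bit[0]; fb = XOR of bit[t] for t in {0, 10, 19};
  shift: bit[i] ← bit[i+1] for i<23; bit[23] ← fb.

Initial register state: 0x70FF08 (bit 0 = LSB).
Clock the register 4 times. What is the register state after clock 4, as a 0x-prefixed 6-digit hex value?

reg_0 = 0x70FF08
clock 1: out=0, reg = 0xB87F84
clock 2: out=0, reg = 0x5C3FC2
clock 3: out=0, reg = 0x2E1FE1
clock 4: out=1, reg = 0x970FF0

0x970FF0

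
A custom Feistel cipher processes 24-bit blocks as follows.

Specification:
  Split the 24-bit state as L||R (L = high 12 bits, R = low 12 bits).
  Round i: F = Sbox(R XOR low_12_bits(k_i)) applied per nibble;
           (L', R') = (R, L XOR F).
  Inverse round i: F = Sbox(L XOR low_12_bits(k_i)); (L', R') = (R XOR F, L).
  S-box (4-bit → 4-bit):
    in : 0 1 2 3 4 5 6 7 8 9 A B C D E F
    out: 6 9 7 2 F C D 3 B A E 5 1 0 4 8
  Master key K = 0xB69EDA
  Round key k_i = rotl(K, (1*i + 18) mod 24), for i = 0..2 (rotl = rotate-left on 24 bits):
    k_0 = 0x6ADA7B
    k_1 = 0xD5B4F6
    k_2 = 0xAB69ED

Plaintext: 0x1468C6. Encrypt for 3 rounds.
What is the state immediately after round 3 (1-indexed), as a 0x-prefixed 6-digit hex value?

s_0 = plaintext = 0x1468C6
s_1 = Round(s_0, k_0) = 0x8C6616
s_2 = Round(s_1, k_1) = 0x616F80
s_3 = Round(s_2, k_2) = 0xF80BC6

0xF80BC6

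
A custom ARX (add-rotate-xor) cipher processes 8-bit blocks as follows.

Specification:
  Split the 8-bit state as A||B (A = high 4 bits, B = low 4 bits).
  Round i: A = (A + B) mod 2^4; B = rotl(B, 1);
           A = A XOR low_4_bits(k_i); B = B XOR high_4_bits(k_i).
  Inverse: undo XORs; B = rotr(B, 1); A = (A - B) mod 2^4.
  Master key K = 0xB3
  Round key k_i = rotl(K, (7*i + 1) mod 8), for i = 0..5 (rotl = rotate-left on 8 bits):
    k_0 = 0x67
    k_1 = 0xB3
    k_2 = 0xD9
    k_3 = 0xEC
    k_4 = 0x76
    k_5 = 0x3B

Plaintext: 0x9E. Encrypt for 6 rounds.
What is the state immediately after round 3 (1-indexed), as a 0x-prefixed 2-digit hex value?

s_0 = plaintext = 0x9E
s_1 = Round(s_0, k_0) = 0x0B
s_2 = Round(s_1, k_1) = 0x8C
s_3 = Round(s_2, k_2) = 0xD4
s_4 = Round(s_3, k_3) = 0xD6
s_5 = Round(s_4, k_4) = 0x5B
s_6 = Round(s_5, k_5) = 0xB4

0xD4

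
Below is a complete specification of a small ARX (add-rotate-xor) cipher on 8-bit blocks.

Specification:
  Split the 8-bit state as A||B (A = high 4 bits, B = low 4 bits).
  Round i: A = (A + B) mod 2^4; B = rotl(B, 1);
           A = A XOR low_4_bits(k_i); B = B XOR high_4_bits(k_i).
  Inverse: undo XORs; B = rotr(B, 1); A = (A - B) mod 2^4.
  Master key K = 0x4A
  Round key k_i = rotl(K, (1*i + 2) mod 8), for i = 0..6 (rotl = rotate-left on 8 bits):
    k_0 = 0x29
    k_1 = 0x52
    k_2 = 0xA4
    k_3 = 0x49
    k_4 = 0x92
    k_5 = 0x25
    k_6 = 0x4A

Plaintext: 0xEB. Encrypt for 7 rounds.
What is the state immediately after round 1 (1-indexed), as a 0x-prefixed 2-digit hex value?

s_0 = plaintext = 0xEB
s_1 = Round(s_0, k_0) = 0x05
s_2 = Round(s_1, k_1) = 0x7F
s_3 = Round(s_2, k_2) = 0x25
s_4 = Round(s_3, k_3) = 0xEE
s_5 = Round(s_4, k_4) = 0xE4
s_6 = Round(s_5, k_5) = 0x7A
s_7 = Round(s_6, k_6) = 0xB1

0x05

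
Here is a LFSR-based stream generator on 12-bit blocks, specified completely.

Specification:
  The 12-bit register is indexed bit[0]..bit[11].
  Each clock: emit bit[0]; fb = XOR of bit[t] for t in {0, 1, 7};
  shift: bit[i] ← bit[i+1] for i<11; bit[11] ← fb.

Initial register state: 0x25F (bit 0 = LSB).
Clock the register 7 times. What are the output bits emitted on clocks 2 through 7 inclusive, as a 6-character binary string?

reg_0 = 0x25F
clock 1: out=1, reg = 0x12F
clock 2: out=1, reg = 0x097
clock 3: out=1, reg = 0x84B
clock 4: out=1, reg = 0x425
clock 5: out=1, reg = 0xA12
clock 6: out=0, reg = 0xD09
clock 7: out=1, reg = 0xE84

111101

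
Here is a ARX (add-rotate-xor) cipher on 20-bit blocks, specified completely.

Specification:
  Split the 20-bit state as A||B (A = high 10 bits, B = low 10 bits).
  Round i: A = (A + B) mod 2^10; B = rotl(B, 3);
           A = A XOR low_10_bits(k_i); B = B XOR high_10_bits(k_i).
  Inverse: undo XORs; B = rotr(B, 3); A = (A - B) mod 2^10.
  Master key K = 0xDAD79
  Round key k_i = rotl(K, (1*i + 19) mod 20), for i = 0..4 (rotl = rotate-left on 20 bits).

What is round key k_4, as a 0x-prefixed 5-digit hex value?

0xD6BCE

K = 0xDAD79
k_0 = rotl(K, (1*0+19) mod 20) = rotl(K, 19) = 0xED6BC
k_1 = rotl(K, (1*1+19) mod 20) = rotl(K, 0) = 0xDAD79
k_2 = rotl(K, (1*2+19) mod 20) = rotl(K, 1) = 0xB5AF3
k_3 = rotl(K, (1*3+19) mod 20) = rotl(K, 2) = 0x6B5E7
k_4 = rotl(K, (1*4+19) mod 20) = rotl(K, 3) = 0xD6BCE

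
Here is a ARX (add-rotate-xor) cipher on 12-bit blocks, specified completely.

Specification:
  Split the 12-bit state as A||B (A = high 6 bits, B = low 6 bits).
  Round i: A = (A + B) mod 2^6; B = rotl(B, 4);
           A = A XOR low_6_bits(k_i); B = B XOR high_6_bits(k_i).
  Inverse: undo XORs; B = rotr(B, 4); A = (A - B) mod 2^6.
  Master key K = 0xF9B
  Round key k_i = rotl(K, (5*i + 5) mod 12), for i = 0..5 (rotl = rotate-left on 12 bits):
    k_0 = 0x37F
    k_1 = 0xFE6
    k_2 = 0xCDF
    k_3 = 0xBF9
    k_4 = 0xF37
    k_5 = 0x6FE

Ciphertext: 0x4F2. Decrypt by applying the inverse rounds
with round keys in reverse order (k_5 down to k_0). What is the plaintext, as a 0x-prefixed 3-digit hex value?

0xDE0

s_0 = ciphertext = 0x4F2
s_1 = InvRound(s_0, k_5) = 0x1E6
s_2 = InvRound(s_1, k_4) = 0x1E9
s_3 = InvRound(s_2, k_3) = 0x998
s_4 = InvRound(s_3, k_2) = 0x2EE
s_5 = InvRound(s_4, k_1) = 0xA05
s_6 = InvRound(s_5, k_0) = 0xDE0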